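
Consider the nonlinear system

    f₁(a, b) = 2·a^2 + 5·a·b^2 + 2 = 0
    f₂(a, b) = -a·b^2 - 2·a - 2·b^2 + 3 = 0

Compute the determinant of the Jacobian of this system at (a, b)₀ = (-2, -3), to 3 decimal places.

660.000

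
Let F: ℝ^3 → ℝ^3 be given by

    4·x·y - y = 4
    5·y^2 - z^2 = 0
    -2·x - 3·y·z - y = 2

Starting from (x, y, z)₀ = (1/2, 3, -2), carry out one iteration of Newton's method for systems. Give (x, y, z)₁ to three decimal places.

(0.703, 1.568, -1.507)

At (1/2, 3, -2): F = (-1.000, 41.000, 12.000).
Jacobian J = [[4·y, 4·x - 1, 0], [0, 10·y, -2·z], [-2, -3·z - 1, -3·y]].
At the point, J = [[12.000, 1.000, 0.000], [0.000, 30.000, 4.000], [-2.000, 5.000, -9.000]] (det J = -3488.000).
Solving J·Δ = −F gives Δ = (0.203, -1.432, 0.493).
Then the next iterate is (x, y, z)₁ = (0.703, 1.568, -1.507).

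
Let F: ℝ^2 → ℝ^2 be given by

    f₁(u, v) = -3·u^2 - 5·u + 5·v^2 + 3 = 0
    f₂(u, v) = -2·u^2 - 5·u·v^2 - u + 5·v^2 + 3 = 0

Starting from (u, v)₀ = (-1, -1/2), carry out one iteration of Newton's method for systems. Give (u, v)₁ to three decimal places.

(-33.000, -5.650)

At (-1, -1/2): F = (6.250, 4.500).
Jacobian J = [[-6·u - 5, 10·v], [-4·u - 5·v^2 - 1, -10·u·v + 10·v]].
At the point, J = [[1.000, -5.000], [1.750, -10.000]] (det J = -1.250).
Solving J·Δ = −F gives Δ = (-32.000, -5.150).
Then the next iterate is (u, v)₁ = (-33.000, -5.650).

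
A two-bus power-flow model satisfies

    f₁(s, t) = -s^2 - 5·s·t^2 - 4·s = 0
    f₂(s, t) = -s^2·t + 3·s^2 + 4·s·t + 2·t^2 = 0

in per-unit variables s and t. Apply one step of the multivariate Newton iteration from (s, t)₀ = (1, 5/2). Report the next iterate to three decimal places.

At (1, 5/2): F = (-36.250, 23.000).
Jacobian J = [[-2·s - 5·t^2 - 4, -10·s·t], [-2·s·t + 6·s + 4·t, -s^2 + 4·s + 4·t]].
At the point, J = [[-37.250, -25.000], [11.000, 13.000]] (det J = -209.250).
Solving J·Δ = −F gives Δ = (0.496, -2.189).
Then the next iterate is (s, t)₁ = (1.496, 0.311).

(1.496, 0.311)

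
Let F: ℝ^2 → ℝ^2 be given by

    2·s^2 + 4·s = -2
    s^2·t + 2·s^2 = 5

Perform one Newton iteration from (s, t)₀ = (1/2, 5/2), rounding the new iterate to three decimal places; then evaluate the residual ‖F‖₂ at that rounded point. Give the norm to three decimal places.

3.116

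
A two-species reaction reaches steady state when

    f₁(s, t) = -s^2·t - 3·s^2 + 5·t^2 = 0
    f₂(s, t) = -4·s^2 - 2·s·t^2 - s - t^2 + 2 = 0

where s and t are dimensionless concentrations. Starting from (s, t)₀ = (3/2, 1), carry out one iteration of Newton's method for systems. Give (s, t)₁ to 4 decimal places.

(0.8928, 0.5760)

At (3/2, 1): F = (-4.0000, -12.5000).
Jacobian J = [[-2·s·t - 6·s, -s^2 + 10·t], [-8·s - 2·t^2 - 1, -4·s·t - 2·t]].
At the point, J = [[-12.0000, 7.7500], [-15.0000, -8.0000]] (det J = 212.2500).
Solving J·Δ = −F gives Δ = (-0.6072, -0.4240).
Then the next iterate is (s, t)₁ = (0.8928, 0.5760).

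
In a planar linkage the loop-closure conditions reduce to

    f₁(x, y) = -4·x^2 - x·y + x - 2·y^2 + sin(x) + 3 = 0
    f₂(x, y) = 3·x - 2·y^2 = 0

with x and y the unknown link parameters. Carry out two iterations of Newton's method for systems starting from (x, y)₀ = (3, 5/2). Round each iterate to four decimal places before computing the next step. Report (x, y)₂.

(0.8731, 1.2359)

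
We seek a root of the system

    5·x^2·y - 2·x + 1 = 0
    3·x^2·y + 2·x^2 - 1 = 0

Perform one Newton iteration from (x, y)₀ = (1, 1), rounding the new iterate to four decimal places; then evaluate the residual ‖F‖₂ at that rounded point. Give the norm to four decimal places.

1.5919

At (1, 1): F = (4.0000, 4.0000).
Jacobian J = [[10·x·y - 2, 5·x^2], [6·x·y + 4·x, 3·x^2]].
At the point, J = [[8.0000, 5.0000], [10.0000, 3.0000]] (det J = -26.0000).
Solving J·Δ = −F gives Δ = (-0.3077, -0.3077).
Then the next iterate is (x, y)₁ = (0.6923, 0.6923).
Re-evaluating at (0.6923, 0.6923): F = (1.274425, 0.953974), so ‖F‖₂ = 1.5919.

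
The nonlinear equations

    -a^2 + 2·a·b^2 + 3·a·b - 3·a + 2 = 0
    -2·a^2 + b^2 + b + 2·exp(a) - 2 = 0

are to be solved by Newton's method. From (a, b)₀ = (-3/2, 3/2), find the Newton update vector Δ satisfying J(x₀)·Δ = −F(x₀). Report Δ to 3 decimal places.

(0.554, -0.316)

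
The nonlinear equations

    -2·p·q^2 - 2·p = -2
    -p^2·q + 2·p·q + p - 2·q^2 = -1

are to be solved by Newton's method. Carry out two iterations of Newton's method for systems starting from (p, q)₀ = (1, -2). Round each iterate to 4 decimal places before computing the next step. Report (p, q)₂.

(0.7470, -0.7788)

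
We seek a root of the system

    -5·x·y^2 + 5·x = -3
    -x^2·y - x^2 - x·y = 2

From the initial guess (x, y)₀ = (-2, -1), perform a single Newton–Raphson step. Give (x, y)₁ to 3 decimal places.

(2.300, -0.850)

At (-2, -1): F = (3.000, -4.000).
Jacobian J = [[-5·y^2 + 5, -10·x·y], [-2·x·y - 2·x - y, -x^2 - x]].
At the point, J = [[0.000, -20.000], [1.000, -2.000]] (det J = 20.000).
Solving J·Δ = −F gives Δ = (4.300, 0.150).
Then the next iterate is (x, y)₁ = (2.300, -0.850).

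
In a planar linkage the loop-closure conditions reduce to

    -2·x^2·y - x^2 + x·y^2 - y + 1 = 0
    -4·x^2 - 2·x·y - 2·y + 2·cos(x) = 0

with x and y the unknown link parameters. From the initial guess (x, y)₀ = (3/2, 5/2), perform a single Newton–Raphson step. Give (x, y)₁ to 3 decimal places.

(0.768, 1.010)

At (3/2, 5/2): F = (-5.625, -21.35853).
Jacobian J = [[-4·x·y - 2·x + y^2, -2·x^2 + 2·x·y - 1], [-8·x - 2·y - 2·sin(x), -2·x - 2]].
At the point, J = [[-11.750, 2.000], [-18.99499, -5.000]] (det J = 96.73998).
Solving J·Δ = −F gives Δ = (-0.732, -1.490).
Then the next iterate is (x, y)₁ = (0.768, 1.010).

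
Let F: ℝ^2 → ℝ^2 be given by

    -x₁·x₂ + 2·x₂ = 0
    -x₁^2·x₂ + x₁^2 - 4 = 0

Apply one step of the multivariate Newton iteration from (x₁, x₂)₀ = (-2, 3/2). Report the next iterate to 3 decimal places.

(-2.000, 0.000)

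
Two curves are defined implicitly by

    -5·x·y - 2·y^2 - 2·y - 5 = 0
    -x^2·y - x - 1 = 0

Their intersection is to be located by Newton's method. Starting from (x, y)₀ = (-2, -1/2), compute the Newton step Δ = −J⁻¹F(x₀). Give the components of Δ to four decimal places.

(-0.4000, 1.0500)

At (-2, -1/2): F = (-9.5000, 3.0000).
Jacobian J = [[-5·y, -5·x - 4·y - 2], [-2·x·y - 1, -x^2]].
At the point, J = [[2.5000, 10.0000], [-3.0000, -4.0000]] (det J = 20.0000).
Solving J·Δ = −F gives Δ = (-0.4000, 1.0500).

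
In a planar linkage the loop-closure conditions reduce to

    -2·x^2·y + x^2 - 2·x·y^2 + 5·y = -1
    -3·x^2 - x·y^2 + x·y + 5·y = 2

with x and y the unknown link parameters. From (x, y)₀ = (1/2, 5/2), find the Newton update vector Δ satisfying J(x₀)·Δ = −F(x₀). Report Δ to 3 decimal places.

At (1/2, 5/2): F = (6.250, 7.875).
Jacobian J = [[-4·x·y + 2·x - 2·y^2, -2·x^2 - 4·x·y + 5], [-6·x - y^2 + y, -2·x·y + x + 5]].
At the point, J = [[-16.500, -0.500], [-6.750, 3.000]] (det J = -52.875).
Solving J·Δ = −F gives Δ = (0.429, -1.660).

(0.429, -1.660)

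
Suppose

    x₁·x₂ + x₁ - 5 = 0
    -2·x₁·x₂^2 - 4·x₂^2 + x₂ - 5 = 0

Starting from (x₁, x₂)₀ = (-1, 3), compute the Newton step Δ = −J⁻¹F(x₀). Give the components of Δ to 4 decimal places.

At (-1, 3): F = (-9.0000, -20.0000).
Jacobian J = [[x₂ + 1, x₁], [-2·x₂^2, -4·x₁·x₂ - 8·x₂ + 1]].
At the point, J = [[4.0000, -1.0000], [-18.0000, -11.0000]] (det J = -62.0000).
Solving J·Δ = −F gives Δ = (1.2742, -3.9032).

(1.2742, -3.9032)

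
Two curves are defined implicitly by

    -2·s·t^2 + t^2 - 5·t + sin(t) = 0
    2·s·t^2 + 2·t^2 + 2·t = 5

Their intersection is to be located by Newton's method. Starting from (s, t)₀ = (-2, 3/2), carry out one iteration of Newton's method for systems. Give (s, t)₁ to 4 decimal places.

At (-2, 3/2): F = (4.747495, -6.5000).
Jacobian J = [[-2·t^2, -4·s·t + 2·t + cos(t) - 5], [2·t^2, 4·s·t + 4·t + 2]].
At the point, J = [[-4.5000, 10.070737], [4.5000, -4.0000]] (det J = -27.318317).
Solving J·Δ = −F gives Δ = (1.7010, 0.2887).
Then the next iterate is (s, t)₁ = (-0.2990, 1.7887).

(-0.2990, 1.7887)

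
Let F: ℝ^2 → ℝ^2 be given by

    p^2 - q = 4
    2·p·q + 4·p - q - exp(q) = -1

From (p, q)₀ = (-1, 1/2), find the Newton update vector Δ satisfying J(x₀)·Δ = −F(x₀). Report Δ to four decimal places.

(-0.7079, -2.0841)

At (-1, 1/2): F = (-3.5000, -6.148721).
Jacobian J = [[2·p, -1], [2·q + 4, 2·p - exp(q) - 1]].
At the point, J = [[-2.0000, -1.0000], [5.0000, -4.648721]] (det J = 14.297443).
Solving J·Δ = −F gives Δ = (-0.7079, -2.0841).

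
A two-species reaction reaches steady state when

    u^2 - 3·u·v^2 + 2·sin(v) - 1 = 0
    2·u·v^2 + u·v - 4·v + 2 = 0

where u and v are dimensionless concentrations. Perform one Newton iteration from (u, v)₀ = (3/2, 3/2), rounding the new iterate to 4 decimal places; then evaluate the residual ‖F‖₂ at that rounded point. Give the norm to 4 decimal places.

At (3/2, 3/2): F = (-6.880010, 5.0000).
Jacobian J = [[2·u - 3·v^2, -6·u·v + 2·cos(v)], [2·v^2 + v, 4·u·v + u - 4]].
At the point, J = [[-3.7500, -13.358526], [6.0000, 6.5000]] (det J = 55.776154).
Solving J·Δ = −F gives Δ = (-0.3957, -0.4039).
Then the next iterate is (u, v)₁ = (1.1043, 1.0961).
Re-evaluating at (1.1043, 1.0961): F = (-1.981893, 1.479513), so ‖F‖₂ = 2.4732.

2.4732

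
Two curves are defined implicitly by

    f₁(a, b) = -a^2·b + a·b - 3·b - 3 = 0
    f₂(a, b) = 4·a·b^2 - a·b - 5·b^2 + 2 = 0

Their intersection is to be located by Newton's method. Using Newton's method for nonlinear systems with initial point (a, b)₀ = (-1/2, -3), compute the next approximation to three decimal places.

At (-1/2, -3): F = (8.250, -62.500).
Jacobian J = [[-2·a·b + b, -a^2 + a - 3], [4·b^2 - b, 8·a·b - a - 10·b]].
At the point, J = [[-6.000, -3.750], [39.000, 42.500]] (det J = -108.750).
Solving J·Δ = −F gives Δ = (1.069, 0.490).
Then the next iterate is (a, b)₁ = (0.569, -2.510).

(0.569, -2.510)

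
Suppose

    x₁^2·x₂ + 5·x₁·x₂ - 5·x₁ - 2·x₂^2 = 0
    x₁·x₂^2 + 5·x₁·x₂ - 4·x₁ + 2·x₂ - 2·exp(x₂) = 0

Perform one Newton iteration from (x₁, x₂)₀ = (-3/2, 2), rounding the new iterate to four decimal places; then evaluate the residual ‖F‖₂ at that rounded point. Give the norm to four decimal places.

7.7800

At (-3/2, 2): F = (-11.0000, -25.778112).
Jacobian J = [[2·x₁·x₂ + 5·x₂ - 5, x₁^2 + 5·x₁ - 4·x₂], [x₂^2 + 5·x₂ - 4, 2·x₁·x₂ + 5·x₁ - 2·exp(x₂) + 2]].
At the point, J = [[-1.0000, -13.2500], [10.0000, -26.278112]] (det J = 158.778112).
Solving J·Δ = −F gives Δ = (0.3307, -0.8551).
Then the next iterate is (x₁, x₂)₁ = (-1.1693, 1.1449).
Re-evaluating at (-1.1693, 1.1449): F = (-1.903371, -7.543626), so ‖F‖₂ = 7.7800.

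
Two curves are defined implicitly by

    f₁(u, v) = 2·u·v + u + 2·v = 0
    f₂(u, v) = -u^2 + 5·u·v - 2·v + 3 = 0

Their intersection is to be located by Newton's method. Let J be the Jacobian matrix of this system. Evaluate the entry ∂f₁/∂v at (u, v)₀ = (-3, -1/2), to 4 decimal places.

-4.0000

∂f₁/∂v = 2·u + 2.
At (-3, -1/2) this is -4.0000.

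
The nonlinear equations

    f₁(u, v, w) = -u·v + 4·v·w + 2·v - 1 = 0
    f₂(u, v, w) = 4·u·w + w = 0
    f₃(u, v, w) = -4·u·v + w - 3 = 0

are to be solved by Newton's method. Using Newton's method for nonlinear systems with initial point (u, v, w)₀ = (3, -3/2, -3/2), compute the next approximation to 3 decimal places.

At (3, -3/2, -3/2): F = (9.500, -19.500, 13.500).
Jacobian J = [[-v, -u + 4·w + 2, 4·v], [4·w, 0, 4·u + 1], [-4·v, -4·u, 1]].
At the point, J = [[1.500, -7.000, -6.000], [-6.000, 0.000, 13.000], [6.000, -12.000, 1.000]] (det J = -786.000).
Solving J·Δ = −F gives Δ = (-1.637, 0.368, 0.744).
Then the next iterate is (u, v, w)₁ = (1.363, -1.132, -0.756).

(1.363, -1.132, -0.756)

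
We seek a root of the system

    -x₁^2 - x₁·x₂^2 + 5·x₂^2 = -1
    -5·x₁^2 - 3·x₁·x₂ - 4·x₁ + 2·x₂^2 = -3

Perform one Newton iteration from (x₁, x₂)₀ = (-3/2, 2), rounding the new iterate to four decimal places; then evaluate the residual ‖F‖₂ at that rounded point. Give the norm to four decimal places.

At (-3/2, 2): F = (24.7500, 14.7500).
Jacobian J = [[-2·x₁ - x₂^2, -2·x₁·x₂ + 10·x₂], [-10·x₁ - 3·x₂ - 4, -3·x₁ + 4·x₂]].
At the point, J = [[-1.0000, 26.0000], [5.0000, 12.5000]] (det J = -142.5000).
Solving J·Δ = −F gives Δ = (-0.5202, -0.9719).
Then the next iterate is (x₁, x₂)₁ = (-2.0202, 1.0281).
Re-evaluating at (-2.0202, 1.0281): F = (4.339070, -0.980358), so ‖F‖₂ = 4.4484.

4.4484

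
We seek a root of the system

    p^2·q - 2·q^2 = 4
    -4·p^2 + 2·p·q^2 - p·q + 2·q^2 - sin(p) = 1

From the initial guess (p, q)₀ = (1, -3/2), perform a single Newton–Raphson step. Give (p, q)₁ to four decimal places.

(-0.7152, -0.8065)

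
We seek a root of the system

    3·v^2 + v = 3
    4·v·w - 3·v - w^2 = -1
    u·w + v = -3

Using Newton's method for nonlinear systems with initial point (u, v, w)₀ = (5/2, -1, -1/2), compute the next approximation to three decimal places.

(14.850, -1.200, 1.750)

At (5/2, -1, -1/2): F = (-1.000, 5.750, 0.750).
Jacobian J = [[0, 6·v + 1, 0], [0, 4·w - 3, 4·v - 2·w], [w, 1, u]].
At the point, J = [[0.000, -5.000, 0.000], [0.000, -5.000, -3.000], [-0.500, 1.000, 2.500]] (det J = -7.500).
Solving J·Δ = −F gives Δ = (12.350, -0.200, 2.250).
Then the next iterate is (u, v, w)₁ = (14.850, -1.200, 1.750).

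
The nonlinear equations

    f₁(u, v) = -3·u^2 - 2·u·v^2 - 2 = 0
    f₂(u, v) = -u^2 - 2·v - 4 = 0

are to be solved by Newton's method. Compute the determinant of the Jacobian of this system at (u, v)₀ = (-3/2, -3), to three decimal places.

72.000

J = [[-6·u - 2·v^2, -4·u·v], [-2·u, -2]].
At the point, J = [[-9.000, -18.000], [3.000, -2.000]].
det J = 72.000.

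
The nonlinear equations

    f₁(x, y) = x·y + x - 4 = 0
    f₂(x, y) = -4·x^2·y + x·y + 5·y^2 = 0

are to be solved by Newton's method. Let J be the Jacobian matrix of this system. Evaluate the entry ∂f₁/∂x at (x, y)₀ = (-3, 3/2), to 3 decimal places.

2.500

∂f₁/∂x = y + 1.
At (-3, 3/2) this is 2.500.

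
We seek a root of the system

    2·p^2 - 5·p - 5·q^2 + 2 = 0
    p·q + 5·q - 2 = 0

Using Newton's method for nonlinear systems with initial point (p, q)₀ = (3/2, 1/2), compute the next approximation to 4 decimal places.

At (3/2, 1/2): F = (-2.2500, 1.2500).
Jacobian J = [[4·p - 5, -10·q], [q, p + 5]].
At the point, J = [[1.0000, -5.0000], [0.5000, 6.5000]] (det J = 9.0000).
Solving J·Δ = −F gives Δ = (0.9306, -0.2639).
Then the next iterate is (p, q)₁ = (2.4306, 0.2361).

(2.4306, 0.2361)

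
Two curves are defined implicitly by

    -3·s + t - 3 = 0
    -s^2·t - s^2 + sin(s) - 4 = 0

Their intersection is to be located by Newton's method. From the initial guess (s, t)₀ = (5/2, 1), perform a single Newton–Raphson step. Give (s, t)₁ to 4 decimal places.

(-0.0473, 2.8580)

At (5/2, 1): F = (-9.5000, -15.901528).
Jacobian J = [[-3, 1], [-2·s·t - 2·s + cos(s), -s^2]].
At the point, J = [[-3.0000, 1.0000], [-10.801144, -6.2500]] (det J = 29.551144).
Solving J·Δ = −F gives Δ = (-2.5473, 1.8580).
Then the next iterate is (s, t)₁ = (-0.0473, 2.8580).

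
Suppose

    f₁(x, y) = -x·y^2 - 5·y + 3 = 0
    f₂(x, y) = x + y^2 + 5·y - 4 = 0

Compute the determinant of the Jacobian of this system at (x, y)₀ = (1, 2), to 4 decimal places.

-27.0000

J = [[-y^2, -2·x·y - 5], [1, 2·y + 5]].
At the point, J = [[-4.0000, -9.0000], [1.0000, 9.0000]].
det J = -27.0000.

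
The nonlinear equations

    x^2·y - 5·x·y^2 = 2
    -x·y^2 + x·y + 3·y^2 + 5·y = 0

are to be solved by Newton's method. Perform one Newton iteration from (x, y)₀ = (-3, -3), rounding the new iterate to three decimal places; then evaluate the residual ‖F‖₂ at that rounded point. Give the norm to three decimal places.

154.400

At (-3, -3): F = (106.000, 48.000).
Jacobian J = [[2·x·y - 5·y^2, x^2 - 10·x·y], [-y^2 + y, -2·x·y + x + 6·y + 5]].
At the point, J = [[-27.000, -81.000], [-12.000, -34.000]] (det J = -54.000).
Solving J·Δ = −F gives Δ = (5.259, -0.444).
Then the next iterate is (x, y)₁ = (2.259, -3.444).
Re-evaluating at (2.259, -3.444): F = (-153.54654, -16.21089), so ‖F‖₂ = 154.400.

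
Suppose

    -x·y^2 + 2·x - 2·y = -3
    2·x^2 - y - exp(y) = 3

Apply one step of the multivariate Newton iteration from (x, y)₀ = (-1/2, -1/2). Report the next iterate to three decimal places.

(-1.977, -0.284)

At (-1/2, -1/2): F = (3.125, -2.60653).
Jacobian J = [[-y^2 + 2, -2·x·y - 2], [4·x, -exp(y) - 1]].
At the point, J = [[1.750, -2.500], [-2.000, -1.60653]] (det J = -7.81143).
Solving J·Δ = −F gives Δ = (-1.477, 0.216).
Then the next iterate is (x, y)₁ = (-1.977, -0.284).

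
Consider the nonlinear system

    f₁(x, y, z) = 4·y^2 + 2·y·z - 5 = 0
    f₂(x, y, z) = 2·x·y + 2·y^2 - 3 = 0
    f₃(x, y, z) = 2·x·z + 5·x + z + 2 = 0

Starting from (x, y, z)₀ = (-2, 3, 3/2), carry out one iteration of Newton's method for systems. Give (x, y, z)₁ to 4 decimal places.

At (-2, 3, 3/2): F = (40.0000, 3.0000, -12.5000).
Jacobian J = [[0, 8·y + 2·z, 2·y], [2·y, 2·x + 4·y, 0], [2·z + 5, 0, 2·x + 1]].
At the point, J = [[0.0000, 27.0000, 6.0000], [6.0000, 8.0000, 0.0000], [8.0000, 0.0000, -3.0000]] (det J = 102.0000).
Solving J·Δ = −F gives Δ = (1.1471, -1.2353, -1.1078).
Then the next iterate is (x, y, z)₁ = (-0.8529, 1.7647, 0.3922).

(-0.8529, 1.7647, 0.3922)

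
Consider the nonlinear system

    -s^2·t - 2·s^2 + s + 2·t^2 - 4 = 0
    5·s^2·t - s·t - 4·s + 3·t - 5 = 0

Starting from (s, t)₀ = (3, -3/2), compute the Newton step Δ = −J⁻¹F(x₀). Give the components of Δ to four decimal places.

At (3, -3/2): F = (-1.0000, -84.5000).
Jacobian J = [[-2·s·t - 4·s + 1, -s^2 + 4·t], [10·s·t - t - 4, 5·s^2 - s + 3]].
At the point, J = [[-2.0000, -15.0000], [-47.5000, 45.0000]] (det J = -802.5000).
Solving J·Δ = −F gives Δ = (-1.6355, 0.1514).

(-1.6355, 0.1514)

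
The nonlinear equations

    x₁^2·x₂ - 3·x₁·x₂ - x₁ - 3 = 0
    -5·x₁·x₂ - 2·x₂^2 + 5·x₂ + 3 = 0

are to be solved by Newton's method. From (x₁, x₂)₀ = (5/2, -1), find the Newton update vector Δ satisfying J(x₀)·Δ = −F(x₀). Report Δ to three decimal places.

At (5/2, -1): F = (-4.250, 8.500).
Jacobian J = [[2·x₁·x₂ - 3·x₂ - 1, x₁^2 - 3·x₁], [-5·x₂, -5·x₁ - 4·x₂ + 5]].
At the point, J = [[-3.000, -1.250], [5.000, -3.500]] (det J = 16.750).
Solving J·Δ = −F gives Δ = (-1.522, 0.254).

(-1.522, 0.254)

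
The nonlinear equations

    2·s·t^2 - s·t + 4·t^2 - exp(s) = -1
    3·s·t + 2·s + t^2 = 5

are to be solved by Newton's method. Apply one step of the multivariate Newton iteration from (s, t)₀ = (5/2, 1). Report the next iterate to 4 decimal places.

At (5/2, 1): F = (-4.682494, 8.5000).
Jacobian J = [[2·t^2 - t - exp(s), 4·s·t - s + 8·t], [3·t + 2, 3·s + 2·t]].
At the point, J = [[-11.182494, 15.5000], [5.0000, 9.5000]] (det J = -183.733693).
Solving J·Δ = −F gives Δ = (-0.9592, -0.3899).
Then the next iterate is (s, t)₁ = (1.5408, 0.6101).

(1.5408, 0.6101)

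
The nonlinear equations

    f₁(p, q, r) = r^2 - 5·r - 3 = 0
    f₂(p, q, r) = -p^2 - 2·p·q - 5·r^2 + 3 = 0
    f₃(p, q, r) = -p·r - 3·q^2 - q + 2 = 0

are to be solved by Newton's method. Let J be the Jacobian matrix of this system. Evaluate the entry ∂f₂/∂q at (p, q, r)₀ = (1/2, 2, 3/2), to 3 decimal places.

∂f₂/∂q = -2·p.
At (1/2, 2, 3/2) this is -1.000.

-1.000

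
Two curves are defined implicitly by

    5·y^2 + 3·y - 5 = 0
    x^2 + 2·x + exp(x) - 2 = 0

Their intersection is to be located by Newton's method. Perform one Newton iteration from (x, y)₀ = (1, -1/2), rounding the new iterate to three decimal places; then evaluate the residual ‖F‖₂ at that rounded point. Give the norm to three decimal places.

34.459

At (1, -1/2): F = (-5.250, 3.71828).
Jacobian J = [[0, 10·y + 3], [2·x + exp(x) + 2, 0]].
At the point, J = [[0.000, -2.000], [6.71828, 0.000]] (det J = 13.43656).
Solving J·Δ = −F gives Δ = (-0.553, -2.625).
Then the next iterate is (x, y)₁ = (0.447, -3.125).
Re-evaluating at (0.447, -3.125): F = (34.45312, 0.65742), so ‖F‖₂ = 34.459.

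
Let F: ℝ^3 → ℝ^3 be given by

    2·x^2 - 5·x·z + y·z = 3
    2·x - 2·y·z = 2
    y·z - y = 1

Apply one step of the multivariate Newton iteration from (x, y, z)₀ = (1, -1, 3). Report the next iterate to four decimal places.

(0.9500, -1.0500, -0.1000)

At (1, -1, 3): F = (-19.0000, 6.0000, -3.0000).
Jacobian J = [[4·x - 5·z, z, -5·x + y], [2, -2·z, -2·y], [0, z - 1, y]].
At the point, J = [[-11.0000, 3.0000, -6.0000], [2.0000, -6.0000, 2.0000], [0.0000, 2.0000, -1.0000]] (det J = -40.0000).
Solving J·Δ = −F gives Δ = (-0.0500, -0.0500, -3.1000).
Then the next iterate is (x, y, z)₁ = (0.9500, -1.0500, -0.1000).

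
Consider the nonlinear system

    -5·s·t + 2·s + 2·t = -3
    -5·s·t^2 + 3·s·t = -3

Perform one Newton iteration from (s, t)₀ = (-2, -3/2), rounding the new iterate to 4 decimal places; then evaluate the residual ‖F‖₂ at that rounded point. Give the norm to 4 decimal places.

6.1803

At (-2, -3/2): F = (-19.0000, 34.5000).
Jacobian J = [[-5·t + 2, -5·s + 2], [-5·t^2 + 3·t, -10·s·t + 3·s]].
At the point, J = [[9.5000, 12.0000], [-15.7500, -36.0000]] (det J = -153.0000).
Solving J·Δ = −F gives Δ = (1.7647, 0.1863).
Then the next iterate is (s, t)₁ = (-0.2353, -1.3137).
Re-evaluating at (-0.2353, -1.3137): F = (-1.643568, 5.957754), so ‖F‖₂ = 6.1803.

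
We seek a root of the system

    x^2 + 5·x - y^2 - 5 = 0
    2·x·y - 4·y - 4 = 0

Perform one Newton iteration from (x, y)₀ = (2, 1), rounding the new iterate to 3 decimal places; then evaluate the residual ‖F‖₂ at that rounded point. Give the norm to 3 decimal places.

173.000

At (2, 1): F = (8.000, -4.000).
Jacobian J = [[2·x + 5, -2·y], [2·y, 2·x - 4]].
At the point, J = [[9.000, -2.000], [2.000, 0.000]] (det J = 4.000).
Solving J·Δ = −F gives Δ = (2.000, 13.000).
Then the next iterate is (x, y)₁ = (4.000, 14.000).
Re-evaluating at (4.000, 14.000): F = (-165.000, 52.000), so ‖F‖₂ = 173.000.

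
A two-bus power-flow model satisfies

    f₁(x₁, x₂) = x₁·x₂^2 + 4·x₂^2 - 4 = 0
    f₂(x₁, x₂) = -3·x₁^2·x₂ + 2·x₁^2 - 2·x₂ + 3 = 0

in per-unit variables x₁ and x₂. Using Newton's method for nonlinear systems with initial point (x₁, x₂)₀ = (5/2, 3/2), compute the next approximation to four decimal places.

At (5/2, 3/2): F = (10.6250, -15.6250).
Jacobian J = [[x₂^2, 2·x₁·x₂ + 8·x₂], [-6·x₁·x₂ + 4·x₁, -3·x₁^2 - 2]].
At the point, J = [[2.2500, 19.5000], [-12.5000, -20.7500]] (det J = 197.0625).
Solving J·Δ = −F gives Δ = (-0.4274, -0.4956).
Then the next iterate is (x₁, x₂)₁ = (2.0726, 1.0044).

(2.0726, 1.0044)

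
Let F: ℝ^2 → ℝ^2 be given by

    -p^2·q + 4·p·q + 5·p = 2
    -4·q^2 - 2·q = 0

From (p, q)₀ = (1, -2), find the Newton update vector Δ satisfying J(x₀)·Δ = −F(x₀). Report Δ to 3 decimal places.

At (1, -2): F = (-3.000, -12.000).
Jacobian J = [[-2·p·q + 4·q + 5, -p^2 + 4·p], [0, -8·q - 2]].
At the point, J = [[1.000, 3.000], [0.000, 14.000]] (det J = 14.000).
Solving J·Δ = −F gives Δ = (0.429, 0.857).

(0.429, 0.857)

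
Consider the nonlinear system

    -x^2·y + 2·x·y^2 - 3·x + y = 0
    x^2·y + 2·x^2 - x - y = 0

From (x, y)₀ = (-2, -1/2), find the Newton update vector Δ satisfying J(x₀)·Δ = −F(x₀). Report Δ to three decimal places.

(1.692, 1.115)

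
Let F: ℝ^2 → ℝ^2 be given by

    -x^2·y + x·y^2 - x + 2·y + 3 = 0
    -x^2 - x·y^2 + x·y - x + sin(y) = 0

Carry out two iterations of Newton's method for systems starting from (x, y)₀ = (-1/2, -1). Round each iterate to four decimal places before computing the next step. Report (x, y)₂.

(-0.2433, -1.4232)

At (-1/2, -1): F = (1.2500, 0.408529).
Jacobian J = [[-2·x·y + y^2 - 1, -x^2 + 2·x·y + 2], [-2·x - y^2 + y - 1, -2·x·y + x + cos(y)]].
At the point, J = [[-1.0000, 2.7500], [-2.0000, -0.959698]] (det J = 6.459698).
Solving J·Δ = −F gives Δ = (0.3596, -0.3238).
Then the next iterate is (x, y)₁ = (-0.1404, -1.3238).
Round to (-0.1404, -1.3238) and repeat: F = (0.272851, -0.417058), J = [[0.380723, 2.352011], [-3.795446, -0.267630]].
Δ = (-0.1029, -0.0994), so (x, y)₂ = (-0.2433, -1.4232).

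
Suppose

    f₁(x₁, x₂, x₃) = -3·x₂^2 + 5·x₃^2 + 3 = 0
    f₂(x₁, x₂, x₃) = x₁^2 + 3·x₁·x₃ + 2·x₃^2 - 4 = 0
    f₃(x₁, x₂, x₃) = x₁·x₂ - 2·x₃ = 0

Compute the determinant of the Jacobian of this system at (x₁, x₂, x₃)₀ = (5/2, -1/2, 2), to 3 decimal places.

J = [[0, -6·x₂, 10·x₃], [2·x₁ + 3·x₃, 0, 3·x₁ + 4·x₃], [x₂, x₁, -2]].
At the point, J = [[0.000, 3.000, 20.000], [11.000, 0.000, 15.500], [-0.500, 2.500, -2.000]].
det J = 592.750.

592.750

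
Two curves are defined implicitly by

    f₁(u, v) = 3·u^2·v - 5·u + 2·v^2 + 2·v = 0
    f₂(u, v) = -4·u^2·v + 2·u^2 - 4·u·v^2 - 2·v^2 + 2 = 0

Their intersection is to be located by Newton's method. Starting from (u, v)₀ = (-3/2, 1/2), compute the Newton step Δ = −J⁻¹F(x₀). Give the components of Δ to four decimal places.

(1.6159, 0.2768)

At (-3/2, 1/2): F = (12.3750, 3.0000).
Jacobian J = [[6·u·v - 5, 3·u^2 + 4·v + 2], [-8·u·v + 4·u - 4·v^2, -4·u^2 - 8·u·v - 4·v]].
At the point, J = [[-9.5000, 10.7500], [-1.0000, -5.0000]] (det J = 58.2500).
Solving J·Δ = −F gives Δ = (1.6159, 0.2768).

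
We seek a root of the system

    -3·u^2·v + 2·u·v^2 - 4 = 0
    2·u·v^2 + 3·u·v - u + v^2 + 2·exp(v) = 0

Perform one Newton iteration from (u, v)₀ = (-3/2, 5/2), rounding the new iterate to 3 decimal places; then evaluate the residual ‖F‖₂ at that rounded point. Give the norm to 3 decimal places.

At (-3/2, 5/2): F = (-39.625, 2.11499).
Jacobian J = [[-6·u·v + 2·v^2, -3·u^2 + 4·u·v], [2·v^2 + 3·v - 1, 4·u·v + 3·u + 2·v + 2·exp(v)]].
At the point, J = [[35.000, -21.750], [19.000, 9.86499]] (det J = 758.52458).
Solving J·Δ = −F gives Δ = (0.455, -1.090).
Then the next iterate is (u, v)₁ = (-1.045, 1.410).
Re-evaluating at (-1.045, 1.410): F = (-12.77439, 2.64953), so ‖F‖₂ = 13.046.

13.046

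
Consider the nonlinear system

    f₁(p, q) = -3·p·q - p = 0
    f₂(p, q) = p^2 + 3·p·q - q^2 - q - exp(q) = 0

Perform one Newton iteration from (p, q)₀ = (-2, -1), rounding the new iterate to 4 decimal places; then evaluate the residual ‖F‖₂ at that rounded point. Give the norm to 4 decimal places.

2.4333

At (-2, -1): F = (-4.0000, 9.632121).
Jacobian J = [[-3·q - 1, -3·p], [2·p + 3·q, 3·p - 2·q - exp(q) - 1]].
At the point, J = [[2.0000, 6.0000], [-7.0000, -5.367879]] (det J = 31.264241).
Solving J·Δ = −F gives Δ = (1.1617, 0.2794).
Then the next iterate is (p, q)₁ = (-0.8383, -0.7206).
Re-evaluating at (-0.8383, -0.7206): F = (-0.973937, 2.229859), so ‖F‖₂ = 2.4333.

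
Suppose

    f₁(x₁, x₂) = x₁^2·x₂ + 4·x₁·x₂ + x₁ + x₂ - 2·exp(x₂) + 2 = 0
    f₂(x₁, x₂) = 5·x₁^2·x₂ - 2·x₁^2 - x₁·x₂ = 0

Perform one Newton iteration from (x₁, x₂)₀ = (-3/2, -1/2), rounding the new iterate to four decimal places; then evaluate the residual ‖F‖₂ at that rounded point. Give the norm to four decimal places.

At (-3/2, -1/2): F = (0.661939, -10.8750).
Jacobian J = [[2·x₁·x₂ + 4·x₂ + 1, x₁^2 + 4·x₁ - 2·exp(x₂) + 1], [10·x₁·x₂ - 4·x₁ - x₂, 5·x₁^2 - x₁]].
At the point, J = [[0.5000, -3.963061], [14.0000, 12.7500]] (det J = 61.857858).
Solving J·Δ = −F gives Δ = (0.5603, 0.2377).
Then the next iterate is (x₁, x₂)₁ = (-0.9397, -0.2623).
Re-evaluating at (-0.9397, -0.2623): F = (0.013752, -3.170657), so ‖F‖₂ = 3.1707.

3.1707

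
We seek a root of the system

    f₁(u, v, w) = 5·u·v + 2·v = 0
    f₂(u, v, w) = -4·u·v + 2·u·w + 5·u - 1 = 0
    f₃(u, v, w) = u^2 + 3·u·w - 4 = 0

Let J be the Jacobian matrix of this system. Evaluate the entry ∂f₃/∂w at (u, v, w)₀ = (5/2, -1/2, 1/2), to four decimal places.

7.5000

∂f₃/∂w = 3·u.
At (5/2, -1/2, 1/2) this is 7.5000.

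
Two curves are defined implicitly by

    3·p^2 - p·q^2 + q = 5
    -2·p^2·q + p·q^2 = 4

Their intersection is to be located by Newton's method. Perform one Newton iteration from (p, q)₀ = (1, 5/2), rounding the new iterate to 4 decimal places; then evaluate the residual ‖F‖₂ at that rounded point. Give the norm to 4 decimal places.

At (1, 5/2): F = (-5.7500, -2.7500).
Jacobian J = [[6·p - q^2, -2·p·q + 1], [-4·p·q + q^2, -2·p^2 + 2·p·q]].
At the point, J = [[-0.2500, -4.0000], [-3.7500, 3.0000]] (det J = -15.7500).
Solving J·Δ = −F gives Δ = (-1.7937, -1.3254).
Then the next iterate is (p, q)₁ = (-0.7937, 1.1746).
Re-evaluating at (-0.7937, 1.1746): F = (-0.840465, -6.574957), so ‖F‖₂ = 6.6285.

6.6285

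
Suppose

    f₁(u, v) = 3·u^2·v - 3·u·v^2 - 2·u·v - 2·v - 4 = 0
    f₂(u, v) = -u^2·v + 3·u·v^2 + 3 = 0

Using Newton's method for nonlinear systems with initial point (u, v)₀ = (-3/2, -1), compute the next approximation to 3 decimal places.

At (-3/2, -1): F = (-7.250, 0.750).
Jacobian J = [[6·u·v - 3·v^2 - 2·v, 3·u^2 - 6·u·v - 2·u - 2], [-2·u·v + 3·v^2, -u^2 + 6·u·v]].
At the point, J = [[8.000, -1.250], [0.000, 6.750]] (det J = 54.000).
Solving J·Δ = −F gives Δ = (0.889, -0.111).
Then the next iterate is (u, v)₁ = (-0.611, -1.111).

(-0.611, -1.111)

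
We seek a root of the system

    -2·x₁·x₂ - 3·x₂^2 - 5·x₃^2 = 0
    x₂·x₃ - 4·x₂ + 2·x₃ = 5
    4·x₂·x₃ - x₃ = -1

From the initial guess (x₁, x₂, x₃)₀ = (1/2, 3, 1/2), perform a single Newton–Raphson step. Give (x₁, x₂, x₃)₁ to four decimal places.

(7.7204, -0.9588, 0.6289)

At (1/2, 3, 1/2): F = (-31.2500, -14.5000, 6.5000).
Jacobian J = [[-2·x₂, -2·x₁ - 6·x₂, -10·x₃], [0, x₃ - 4, x₂ + 2], [0, 4·x₃, 4·x₂ - 1]].
At the point, J = [[-6.0000, -19.0000, -5.0000], [0.0000, -3.5000, 5.0000], [0.0000, 2.0000, 11.0000]] (det J = 291.0000).
Solving J·Δ = −F gives Δ = (7.2204, -3.9588, 0.1289).
Then the next iterate is (x₁, x₂, x₃)₁ = (7.7204, -0.9588, 0.6289).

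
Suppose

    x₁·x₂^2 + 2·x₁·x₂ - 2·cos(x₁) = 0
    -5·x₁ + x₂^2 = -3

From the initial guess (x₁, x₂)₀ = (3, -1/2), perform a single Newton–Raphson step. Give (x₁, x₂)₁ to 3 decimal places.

At (3, -1/2): F = (-0.27002, -11.750).
Jacobian J = [[x₂^2 + 2·x₂ + 2·sin(x₁), 2·x₁·x₂ + 2·x₁], [-5, 2·x₂]].
At the point, J = [[-0.46776, 3.000], [-5.000, -1.000]] (det J = 15.46776).
Solving J·Δ = −F gives Δ = (-2.296, -0.268).
Then the next iterate is (x₁, x₂)₁ = (0.704, -0.768).

(0.704, -0.768)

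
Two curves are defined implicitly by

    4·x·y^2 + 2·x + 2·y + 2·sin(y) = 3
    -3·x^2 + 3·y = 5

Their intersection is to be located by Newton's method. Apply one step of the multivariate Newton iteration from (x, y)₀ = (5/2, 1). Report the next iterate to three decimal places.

(1.056, 0.696)

At (5/2, 1): F = (15.68294, -20.750).
Jacobian J = [[4·y^2 + 2, 8·x·y + 2·cos(y) + 2], [-6·x, 3]].
At the point, J = [[6.000, 23.08060], [-15.000, 3.000]] (det J = 364.20907).
Solving J·Δ = −F gives Δ = (-1.444, -0.304).
Then the next iterate is (x, y)₁ = (1.056, 0.696).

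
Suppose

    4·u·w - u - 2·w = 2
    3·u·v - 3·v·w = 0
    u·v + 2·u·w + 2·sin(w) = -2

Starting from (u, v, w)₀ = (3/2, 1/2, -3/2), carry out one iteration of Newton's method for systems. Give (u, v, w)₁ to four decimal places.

At (3/2, 1/2, -3/2): F = (-9.5000, 4.5000, -3.744990).
Jacobian J = [[4·w - 1, 0, 4·u - 2], [3·v, 3·u - 3·w, -3·v], [v + 2·w, u, 2·u + 2·cos(w)]].
At the point, J = [[-7.0000, 0.0000, 4.0000], [1.5000, 9.0000, -1.5000], [-2.5000, 1.5000, 3.141474]] (det J = -114.662887).
Solving J·Δ = −F gives Δ = (-1.1176, -0.2439, 0.4191).
Then the next iterate is (u, v, w)₁ = (0.3824, 0.2561, -1.0809).

(0.3824, 0.2561, -1.0809)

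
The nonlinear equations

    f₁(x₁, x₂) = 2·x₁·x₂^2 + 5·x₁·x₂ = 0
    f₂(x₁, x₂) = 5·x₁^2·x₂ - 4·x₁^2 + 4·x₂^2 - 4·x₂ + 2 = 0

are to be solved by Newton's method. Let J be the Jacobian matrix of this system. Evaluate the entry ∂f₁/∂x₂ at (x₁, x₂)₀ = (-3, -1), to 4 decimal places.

-3.0000

∂f₁/∂x₂ = 4·x₁·x₂ + 5·x₁.
At (-3, -1) this is -3.0000.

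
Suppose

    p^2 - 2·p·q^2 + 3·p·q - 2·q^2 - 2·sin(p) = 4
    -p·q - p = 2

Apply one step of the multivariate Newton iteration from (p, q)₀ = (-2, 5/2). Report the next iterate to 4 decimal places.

(-11.1473, -16.0078)

At (-2, 5/2): F = (-0.681405, 5.0000).
Jacobian J = [[2·p - 2·q^2 + 3·q - 2·cos(p), -4·p·q + 3·p - 4·q], [-q - 1, -p]].
At the point, J = [[-8.167706, 4.0000], [-3.5000, 2.0000]] (det J = -2.335413).
Solving J·Δ = −F gives Δ = (-9.1473, -18.5078).
Then the next iterate is (p, q)₁ = (-11.1473, -16.0078).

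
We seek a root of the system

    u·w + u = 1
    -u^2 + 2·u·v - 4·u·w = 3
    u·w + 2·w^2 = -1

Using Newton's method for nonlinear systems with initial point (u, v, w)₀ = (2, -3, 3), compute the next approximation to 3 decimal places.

(1.040, -0.690, 1.420)

At (2, -3, 3): F = (7.000, -43.000, 25.000).
Jacobian J = [[w + 1, 0, u], [-2·u + 2·v - 4·w, 2·u, -4·u], [w, 0, u + 4·w]].
At the point, J = [[4.000, 0.000, 2.000], [-22.000, 4.000, -8.000], [3.000, 0.000, 14.000]] (det J = 200.000).
Solving J·Δ = −F gives Δ = (-0.960, 2.310, -1.580).
Then the next iterate is (u, v, w)₁ = (1.040, -0.690, 1.420).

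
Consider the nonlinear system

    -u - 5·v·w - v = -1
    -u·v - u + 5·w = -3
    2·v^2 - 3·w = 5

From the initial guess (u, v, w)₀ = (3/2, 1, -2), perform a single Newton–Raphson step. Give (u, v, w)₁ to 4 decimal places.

(61.0000, 25.0000, 31.0000)

At (3/2, 1, -2): F = (8.5000, -10.0000, 3.0000).
Jacobian J = [[-1, -5·w - 1, -5·v], [-v - 1, -u, 5], [0, 4·v, -3]].
At the point, J = [[-1.0000, 9.0000, -5.0000], [-2.0000, -1.5000, 5.0000], [0.0000, 4.0000, -3.0000]] (det J = 1.5000).
Solving J·Δ = −F gives Δ = (59.5000, 24.0000, 33.0000).
Then the next iterate is (u, v, w)₁ = (61.0000, 25.0000, 31.0000).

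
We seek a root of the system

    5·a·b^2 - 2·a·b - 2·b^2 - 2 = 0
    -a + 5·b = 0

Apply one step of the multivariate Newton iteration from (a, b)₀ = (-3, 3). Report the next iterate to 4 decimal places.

(-13.5354, -2.7071)

At (-3, 3): F = (-137.0000, 18.0000).
Jacobian J = [[5·b^2 - 2·b, 10·a·b - 2·a - 4·b], [-1, 5]].
At the point, J = [[39.0000, -96.0000], [-1.0000, 5.0000]] (det J = 99.0000).
Solving J·Δ = −F gives Δ = (-10.5354, -5.7071).
Then the next iterate is (a, b)₁ = (-13.5354, -2.7071).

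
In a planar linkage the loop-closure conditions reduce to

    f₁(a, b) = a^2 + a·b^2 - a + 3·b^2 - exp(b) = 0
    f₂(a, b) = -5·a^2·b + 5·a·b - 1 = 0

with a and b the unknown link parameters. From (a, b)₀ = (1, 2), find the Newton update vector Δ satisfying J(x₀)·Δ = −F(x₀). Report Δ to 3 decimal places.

(-0.100, -0.942)

At (1, 2): F = (8.61094, -1.000).
Jacobian J = [[2·a + b^2 - 1, 2·a·b + 6·b - exp(b)], [-10·a·b + 5·b, -5·a^2 + 5·a]].
At the point, J = [[5.000, 8.61094], [-10.000, 0.000]] (det J = 86.10944).
Solving J·Δ = −F gives Δ = (-0.100, -0.942).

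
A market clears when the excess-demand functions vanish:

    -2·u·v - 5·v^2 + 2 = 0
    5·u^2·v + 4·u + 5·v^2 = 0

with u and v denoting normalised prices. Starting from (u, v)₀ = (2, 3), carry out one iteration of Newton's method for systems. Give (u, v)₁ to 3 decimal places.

(1.418, 1.485)

At (2, 3): F = (-55.000, 113.000).
Jacobian J = [[-2·v, -2·u - 10·v], [10·u·v + 4, 5·u^2 + 10·v]].
At the point, J = [[-6.000, -34.000], [64.000, 50.000]] (det J = 1876.000).
Solving J·Δ = −F gives Δ = (-0.582, -1.515).
Then the next iterate is (u, v)₁ = (1.418, 1.485).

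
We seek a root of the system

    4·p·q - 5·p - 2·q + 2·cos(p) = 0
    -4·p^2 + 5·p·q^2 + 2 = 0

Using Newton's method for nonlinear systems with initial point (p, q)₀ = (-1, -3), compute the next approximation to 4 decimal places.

At (-1, -3): F = (24.080605, -47.0000).
Jacobian J = [[4·q - 2·sin(p) - 5, 4·p - 2], [-8·p + 5·q^2, 10·p·q]].
At the point, J = [[-15.317058, -6.0000], [53.0000, 30.0000]] (det J = -141.511741).
Solving J·Δ = −F gives Δ = (3.1122, -3.9316).
Then the next iterate is (p, q)₁ = (2.1122, -6.9316).

(2.1122, -6.9316)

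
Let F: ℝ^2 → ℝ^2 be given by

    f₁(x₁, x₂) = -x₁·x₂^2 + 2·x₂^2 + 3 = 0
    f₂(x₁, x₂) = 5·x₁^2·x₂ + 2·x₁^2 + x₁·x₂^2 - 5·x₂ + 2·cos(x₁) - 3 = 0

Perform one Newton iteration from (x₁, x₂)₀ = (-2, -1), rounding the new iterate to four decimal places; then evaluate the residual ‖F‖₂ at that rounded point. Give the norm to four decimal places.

5.3384

At (-2, -1): F = (7.0000, -12.832294).
Jacobian J = [[-x₂^2, -2·x₁·x₂ + 4·x₂], [10·x₁·x₂ + 4·x₁ + x₂^2 - 2·sin(x₁), 5·x₁^2 + 2·x₁·x₂ - 5]].
At the point, J = [[-1.0000, -8.0000], [14.818595, 19.0000]] (det J = 99.548759).
Solving J·Δ = −F gives Δ = (-0.3048, 0.9131).
Then the next iterate is (x₁, x₂)₁ = (-2.3048, -0.0869).
Re-evaluating at (-2.3048, -0.0869): F = (3.032508, 4.393497), so ‖F‖₂ = 5.3384.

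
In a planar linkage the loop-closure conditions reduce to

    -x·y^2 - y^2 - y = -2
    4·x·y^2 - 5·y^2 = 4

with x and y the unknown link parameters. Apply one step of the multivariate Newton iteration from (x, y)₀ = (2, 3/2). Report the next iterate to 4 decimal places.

(2.4122, 0.7823)

At (2, 3/2): F = (-6.2500, 2.7500).
Jacobian J = [[-y^2, -2·x·y - 2·y - 1], [4·y^2, 8·x·y - 10·y]].
At the point, J = [[-2.2500, -10.0000], [9.0000, 9.0000]] (det J = 69.7500).
Solving J·Δ = −F gives Δ = (0.4122, -0.7177).
Then the next iterate is (x, y)₁ = (2.4122, 0.7823).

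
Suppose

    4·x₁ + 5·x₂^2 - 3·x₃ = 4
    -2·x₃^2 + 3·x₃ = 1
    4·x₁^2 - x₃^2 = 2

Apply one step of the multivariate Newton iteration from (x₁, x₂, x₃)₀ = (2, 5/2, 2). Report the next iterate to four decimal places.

(1.2250, 1.3820, 1.4000)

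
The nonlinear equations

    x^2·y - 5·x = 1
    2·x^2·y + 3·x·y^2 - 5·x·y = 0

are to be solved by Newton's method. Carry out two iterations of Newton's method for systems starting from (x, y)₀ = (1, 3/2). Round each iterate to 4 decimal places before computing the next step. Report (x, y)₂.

At (1, 3/2): F = (-4.5000, 2.2500).
Jacobian J = [[2·x·y - 5, x^2], [4·x·y + 3·y^2 - 5·y, 2·x^2 + 6·x·y - 5·x]].
At the point, J = [[-2.0000, 1.0000], [5.2500, 6.0000]] (det J = -17.2500).
Solving J·Δ = −F gives Δ = (-1.6957, 1.1087).
Then the next iterate is (x, y)₁ = (-0.6957, 2.6087).
Round to (-0.6957, 2.6087) and repeat: F = (3.741107, -2.603798), J = [[-8.629745, 0.483998], [0.112957, -6.442739]].
Δ = (0.4113, -0.3969), so (x, y)₂ = (-0.2844, 2.2118).

(-0.2844, 2.2118)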